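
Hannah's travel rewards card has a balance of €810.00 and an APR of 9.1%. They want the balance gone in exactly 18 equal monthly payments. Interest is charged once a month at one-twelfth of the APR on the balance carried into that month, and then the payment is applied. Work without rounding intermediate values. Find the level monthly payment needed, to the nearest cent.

€48.31

Monthly rate r = 9.1%/12 = 0.758333% = 0.00758333.
Level-payment amortization: P = B₀·r / (1 − (1+r)^(−n)) = 810.00·0.00758333 / (1 − 1.00758^(−18)).
Denominator 1 − (1+r)^(−18) = 0.127144309.
P = 6.1425 / 0.127144309 ≈ 48.31.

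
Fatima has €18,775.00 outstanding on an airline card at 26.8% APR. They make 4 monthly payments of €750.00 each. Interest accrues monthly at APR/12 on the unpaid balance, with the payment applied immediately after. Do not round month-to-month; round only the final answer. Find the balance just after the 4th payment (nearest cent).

€17,407.26

Monthly rate r = 26.8%/12 = 2.23333% = 0.0223333.
Each month: B ← B·(1+r) − €750.00.
Month 1: interest €419.31; balance after payment €18,444.31.
Month 2: interest €411.92; balance after payment €18,106.23.
Month 3: interest €404.37; balance after payment €17,760.60.
Month 4: interest €396.65; balance after payment €17,407.26.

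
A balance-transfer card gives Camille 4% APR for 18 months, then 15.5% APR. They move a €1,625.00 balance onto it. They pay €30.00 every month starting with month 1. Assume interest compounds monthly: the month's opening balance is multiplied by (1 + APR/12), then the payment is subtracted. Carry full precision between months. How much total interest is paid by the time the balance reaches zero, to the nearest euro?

€552

Promo months 1–18 at r₀ = 4%/12 = 0.00333333; months 19+ at r₁ = 15.5%/12 = 0.0129167.
After month 18: iterate B ← B·(1+r₀) − €30.00 for 18 months → €1,169.74.
Then at r₁ with €30.00/mo: n₂ = −ln(1 − r₁·B/P)/ln(1+r₁) ≈ 54.58 → 55 more payments.
Total paid = 72·€30.00 + €17.38 = €2,177.38; interest = €2,177.38 − €1,625.00 = €552.38.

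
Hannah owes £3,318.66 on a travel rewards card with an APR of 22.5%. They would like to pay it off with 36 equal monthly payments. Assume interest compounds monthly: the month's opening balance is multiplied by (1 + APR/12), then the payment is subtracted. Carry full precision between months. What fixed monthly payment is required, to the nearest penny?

£127.60

Monthly rate r = 22.5%/12 = 1.875% = 0.01875.
Level-payment amortization: P = B₀·r / (1 − (1+r)^(−n)) = 3318.66·0.01875 / (1 − 1.01875^(−36)).
Denominator 1 − (1+r)^(−36) = 0.487651325.
P = 62.2249 / 0.487651325 ≈ 127.60.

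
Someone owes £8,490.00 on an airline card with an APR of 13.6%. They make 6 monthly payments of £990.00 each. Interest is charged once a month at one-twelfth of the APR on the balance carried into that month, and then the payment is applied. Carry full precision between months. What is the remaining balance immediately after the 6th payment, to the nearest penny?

Monthly rate r = 13.6%/12 = 1.13333% = 0.0113333.
Each month: B ← B·(1+r) − £990.00.
Month 1: interest £96.22; balance after payment £7,596.22.
Month 2: interest £86.09; balance after payment £6,692.31.
Month 3: interest £75.85; balance after payment £5,778.16.
Month 4: interest £65.49; balance after payment £4,853.64.
Month 5: interest £55.01; balance after payment £3,918.65.
Month 6: interest £44.41; balance after payment £2,973.06.

£2,973.06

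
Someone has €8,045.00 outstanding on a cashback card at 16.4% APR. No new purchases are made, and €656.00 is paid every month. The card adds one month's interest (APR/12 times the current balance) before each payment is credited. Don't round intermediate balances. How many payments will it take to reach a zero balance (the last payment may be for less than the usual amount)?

14 months

Monthly rate r = 16.4%/12 = 1.36667% = 0.0136667.
Recurrence: B ← B·(1+r) − €656.00.
Month 1: interest €109.95; balance after payment €7,498.95.
Month 2: interest €102.49; balance after payment €6,945.43.
Closed form: n = −ln(1 − rB₀/P)/ln(1+r) = −ln(0.8324)/ln(1.01367) ≈ 13.514, so the balance reaches zero during payment 14.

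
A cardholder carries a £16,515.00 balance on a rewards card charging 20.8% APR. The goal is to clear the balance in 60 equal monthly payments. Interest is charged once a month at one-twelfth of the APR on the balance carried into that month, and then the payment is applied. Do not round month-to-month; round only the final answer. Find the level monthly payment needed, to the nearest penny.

£444.93

Monthly rate r = 20.8%/12 = 1.73333% = 0.0173333.
Level-payment amortization: P = B₀·r / (1 − (1+r)^(−n)) = 16515.00·0.0173333 / (1 − 1.01733^(−60)).
Denominator 1 − (1+r)^(−60) = 0.643381781.
P = 286.26 / 0.643381781 ≈ 444.93.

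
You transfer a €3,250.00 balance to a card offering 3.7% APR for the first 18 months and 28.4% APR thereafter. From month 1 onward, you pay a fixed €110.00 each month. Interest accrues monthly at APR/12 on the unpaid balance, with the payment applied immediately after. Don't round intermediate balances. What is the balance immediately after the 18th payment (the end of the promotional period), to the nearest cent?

Promo months 1–18 at r₀ = 3.7%/12 = 0.00308333; months 19+ at r₁ = 28.4%/12 = 0.0236667.
After month 18: iterate B ← B·(1+r₀) − €110.00 for 18 months → €1,402.43.

€1,402.43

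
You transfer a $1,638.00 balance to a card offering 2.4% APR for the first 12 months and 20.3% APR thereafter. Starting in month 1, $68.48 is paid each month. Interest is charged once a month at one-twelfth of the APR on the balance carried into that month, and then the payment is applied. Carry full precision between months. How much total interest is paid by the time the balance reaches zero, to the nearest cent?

Promo months 1–12 at r₀ = 2.4%/12 = 0.002; months 13+ at r₁ = 20.3%/12 = 0.0169167.
After month 12: iterate B ← B·(1+r₀) − $68.48 for 12 months → $846.89.
Then at r₁ with $68.48/mo: n₂ = −ln(1 − r₁·B/P)/ln(1+r₁) ≈ 13.99 → 14 more payments.
Total paid = 25·$68.48 + $67.94 = $1,779.94; interest = $1,779.94 − $1,638.00 = $141.94.

$141.94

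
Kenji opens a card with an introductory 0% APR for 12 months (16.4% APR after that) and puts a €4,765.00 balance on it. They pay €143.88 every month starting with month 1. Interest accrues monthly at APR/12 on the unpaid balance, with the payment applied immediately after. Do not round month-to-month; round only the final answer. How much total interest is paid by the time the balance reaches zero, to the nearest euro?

€571

Promo months 1–12 at r₀ = 0%/12 = 0; months 13+ at r₁ = 16.4%/12 = 0.0136667.
After month 12 (no interest yet): B = €4,765.00 − 12·€143.88 = €3,038.44.
Then at r₁ with €143.88/mo: n₂ = −ln(1 − r₁·B/P)/ln(1+r₁) ≈ 25.09 → 26 more payments.
Total paid = 37·€143.88 + €12.62 = €5,336.18; interest = €5,336.18 − €4,765.00 = €571.18.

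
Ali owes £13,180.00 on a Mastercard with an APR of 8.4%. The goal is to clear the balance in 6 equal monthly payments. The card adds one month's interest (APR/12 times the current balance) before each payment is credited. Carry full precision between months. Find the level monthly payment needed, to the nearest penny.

£2,250.80

Monthly rate r = 8.4%/12 = 0.7% = 0.007.
Level-payment amortization: P = B₀·r / (1 − (1+r)^(−n)) = 13180.00·0.007 / (1 − 1.007^(−6)).
Denominator 1 − (1+r)^(−6) = 0.0409899097.
P = 92.26 / 0.0409899097 ≈ 2250.80.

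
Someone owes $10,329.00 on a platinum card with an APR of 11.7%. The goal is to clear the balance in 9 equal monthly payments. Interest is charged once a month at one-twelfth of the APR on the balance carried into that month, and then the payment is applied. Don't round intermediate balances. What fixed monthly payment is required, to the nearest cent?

$1,204.34

Monthly rate r = 11.7%/12 = 0.975% = 0.00975.
Level-payment amortization: P = B₀·r / (1 − (1+r)^(−n)) = 10329.00·0.00975 / (1 − 1.00975^(−9)).
Denominator 1 − (1+r)^(−9) = 0.0836207569.
P = 100.708 / 0.0836207569 ≈ 1204.34.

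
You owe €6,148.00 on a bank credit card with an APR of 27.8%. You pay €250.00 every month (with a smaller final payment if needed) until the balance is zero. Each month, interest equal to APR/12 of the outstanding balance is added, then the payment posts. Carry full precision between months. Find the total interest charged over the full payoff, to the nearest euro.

€3,058

Monthly rate r = 27.8%/12 = 2.31667% = 0.0231667.
Payoff takes n = ⌈−ln(1 − rB₀/P)/ln(1+r)⌉ = ⌈36.822⌉ = 37 payments; the last is €205.86.
Total paid = 36·€250.00 + €205.86 = €9,205.86.
Total interest = total paid − principal = €9,205.86 − €6,148.00 = €3,057.86.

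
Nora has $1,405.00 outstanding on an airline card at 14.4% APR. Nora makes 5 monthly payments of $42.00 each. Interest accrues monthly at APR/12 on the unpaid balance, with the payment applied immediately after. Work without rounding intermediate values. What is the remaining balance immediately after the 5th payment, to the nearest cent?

Monthly rate r = 14.4%/12 = 1.2% = 0.012.
Each month: B ← B·(1+r) − $42.00.
Month 1: interest $16.86; balance after payment $1,379.86.
Month 2: interest $16.56; balance after payment $1,354.42.
Month 3: interest $16.25; balance after payment $1,328.67.
Month 4: interest $15.94; balance after payment $1,302.62.
Month 5: interest $15.63; balance after payment $1,276.25.

$1,276.25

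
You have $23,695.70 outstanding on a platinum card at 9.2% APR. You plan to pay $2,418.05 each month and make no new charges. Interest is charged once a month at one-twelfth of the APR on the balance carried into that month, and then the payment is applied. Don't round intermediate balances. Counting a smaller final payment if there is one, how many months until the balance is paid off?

11 payments

Monthly rate r = 9.2%/12 = 0.766667% = 0.00766667.
Recurrence: B ← B·(1+r) − $2,418.05.
Month 1: interest $181.67; balance after payment $21,459.32.
Month 2: interest $164.52; balance after payment $19,205.79.
Closed form: n = −ln(1 − rB₀/P)/ln(1+r) = −ln(0.92487)/ln(1.00767) ≈ 10.226, so the balance reaches zero during payment 11.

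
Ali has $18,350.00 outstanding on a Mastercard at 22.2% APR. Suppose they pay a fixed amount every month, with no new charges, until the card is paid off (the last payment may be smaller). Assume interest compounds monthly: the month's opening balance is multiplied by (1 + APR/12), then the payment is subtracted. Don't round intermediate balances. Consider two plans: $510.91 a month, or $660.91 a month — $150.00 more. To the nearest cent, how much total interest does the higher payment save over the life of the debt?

$4,446.37

Monthly rate r = 22.2%/12 = 1.85% = 0.0185.
At $510.91/mo: n = ⌈−ln(1 − rB₀/P)/ln(1+r)⌉ = 60 payments (last $292.76); total interest = total paid − $18,350.00 = $12,086.45.
At $660.91/mo: 40 payments (last $214.59); total interest $7,640.08.
Interest saved = $12,086.45 − $7,640.08 = $4,446.37.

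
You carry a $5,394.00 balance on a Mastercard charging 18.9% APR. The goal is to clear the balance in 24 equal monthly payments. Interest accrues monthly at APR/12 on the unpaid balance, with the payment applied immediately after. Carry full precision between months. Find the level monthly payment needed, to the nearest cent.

Monthly rate r = 18.9%/12 = 1.575% = 0.01575.
Level-payment amortization: P = B₀·r / (1 − (1+r)^(−n)) = 5394.00·0.01575 / (1 − 1.01575^(−24)).
Denominator 1 − (1+r)^(−24) = 0.312747931.
P = 84.9555 / 0.312747931 ≈ 271.64.

$271.64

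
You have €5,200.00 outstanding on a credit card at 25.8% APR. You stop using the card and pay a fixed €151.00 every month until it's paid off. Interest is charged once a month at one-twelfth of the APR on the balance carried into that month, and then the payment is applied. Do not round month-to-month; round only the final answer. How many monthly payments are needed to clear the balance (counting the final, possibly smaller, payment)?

Monthly rate r = 25.8%/12 = 2.15% = 0.0215.
Recurrence: B ← B·(1+r) − €151.00.
Month 1: interest €111.80; balance after payment €5,160.80.
Month 2: interest €110.96; balance after payment €5,120.76.
Closed form: n = −ln(1 − rB₀/P)/ln(1+r) = −ln(0.2596)/ln(1.0215) ≈ 63.398, so the balance reaches zero during payment 64.

64 months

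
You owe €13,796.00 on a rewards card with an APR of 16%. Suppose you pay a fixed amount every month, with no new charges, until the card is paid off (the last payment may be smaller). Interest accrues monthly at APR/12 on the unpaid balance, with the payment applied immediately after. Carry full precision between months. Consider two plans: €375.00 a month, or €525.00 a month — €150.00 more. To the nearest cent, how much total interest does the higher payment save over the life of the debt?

€1,994.50

Monthly rate r = 16%/12 = 1.33333% = 0.0133333.
At €375.00/mo: n = ⌈−ln(1 − rB₀/P)/ln(1+r)⌉ = 51 payments (last €343.11); total interest = total paid − €13,796.00 = €5,297.11.
At €525.00/mo: 33 payments (last €298.61); total interest €3,302.61.
Interest saved = €5,297.11 − €3,302.61 = €1,994.50.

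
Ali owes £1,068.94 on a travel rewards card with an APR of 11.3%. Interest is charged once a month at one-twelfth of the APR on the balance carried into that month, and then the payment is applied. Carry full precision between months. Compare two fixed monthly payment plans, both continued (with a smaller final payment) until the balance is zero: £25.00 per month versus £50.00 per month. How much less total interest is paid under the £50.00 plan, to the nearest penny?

Monthly rate r = 11.3%/12 = 0.941667% = 0.00941667.
At £25.00/mo: n = ⌈−ln(1 − rB₀/P)/ln(1+r)⌉ = 55 payments (last £24.29); total interest = total paid − £1,068.94 = £305.35.
At £50.00/mo: 24 payments (last £49.20); total interest £130.26.
Interest saved = £305.35 − £130.26 = £175.09.

£175.09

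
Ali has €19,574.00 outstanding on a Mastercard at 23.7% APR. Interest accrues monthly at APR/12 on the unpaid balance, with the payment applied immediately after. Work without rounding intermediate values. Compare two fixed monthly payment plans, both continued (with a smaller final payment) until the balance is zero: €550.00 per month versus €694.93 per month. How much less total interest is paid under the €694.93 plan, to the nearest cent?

Monthly rate r = 23.7%/12 = 1.975% = 0.01975.
At €550.00/mo: n = ⌈−ln(1 − rB₀/P)/ln(1+r)⌉ = 63 payments (last €30.36); total interest = total paid − €19,574.00 = €14,556.36.
At €694.93/mo: 42 payments (last €383.28); total interest €9,301.41.
Interest saved = €14,556.36 − €9,301.41 = €5,254.95.

€5,254.95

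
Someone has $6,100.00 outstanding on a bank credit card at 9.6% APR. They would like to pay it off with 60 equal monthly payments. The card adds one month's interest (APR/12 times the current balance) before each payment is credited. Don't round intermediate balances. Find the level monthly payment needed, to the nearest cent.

$128.41

Monthly rate r = 9.6%/12 = 0.8% = 0.008.
Level-payment amortization: P = B₀·r / (1 − (1+r)^(−n)) = 6100.00·0.008 / (1 − 1.008^(−60)).
Denominator 1 − (1+r)^(−60) = 0.380033713.
P = 48.8 / 0.380033713 ≈ 128.41.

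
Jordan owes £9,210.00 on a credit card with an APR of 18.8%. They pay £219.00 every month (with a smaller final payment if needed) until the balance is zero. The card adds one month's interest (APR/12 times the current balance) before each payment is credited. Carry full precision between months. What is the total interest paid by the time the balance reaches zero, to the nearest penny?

Monthly rate r = 18.8%/12 = 1.56667% = 0.0156667.
Payoff takes n = ⌈−ln(1 − rB₀/P)/ln(1+r)⌉ = ⌈69.183⌉ = 70 payments; the last is £40.24.
Total paid = 69·£219.00 + £40.24 = £15,151.24.
Total interest = total paid − principal = £15,151.24 − £9,210.00 = £5,941.24.

£5,941.24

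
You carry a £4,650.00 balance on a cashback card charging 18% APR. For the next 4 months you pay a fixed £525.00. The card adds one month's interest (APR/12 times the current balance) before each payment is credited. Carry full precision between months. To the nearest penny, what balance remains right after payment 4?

£2,787.62

Monthly rate r = 18%/12 = 1.5% = 0.015.
Each month: B ← B·(1+r) − £525.00.
Month 1: interest £69.75; balance after payment £4,194.75.
Month 2: interest £62.92; balance after payment £3,732.67.
Month 3: interest £55.99; balance after payment £3,263.66.
Month 4: interest £48.95; balance after payment £2,787.62.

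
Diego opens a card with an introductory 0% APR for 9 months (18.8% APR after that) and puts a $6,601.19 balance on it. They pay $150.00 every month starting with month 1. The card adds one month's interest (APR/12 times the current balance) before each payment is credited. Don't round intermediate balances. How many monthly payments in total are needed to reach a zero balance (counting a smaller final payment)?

Promo months 1–9 at r₀ = 0%/12 = 0; months 10+ at r₁ = 18.8%/12 = 0.0156667.
After month 9 (no interest yet): B = $6,601.19 − 9·$150.00 = $5,251.19.
Then at r₁ with $150.00/mo: n₂ = −ln(1 − r₁·B/P)/ln(1+r₁) ≈ 51.15 → 52 more payments.

61 months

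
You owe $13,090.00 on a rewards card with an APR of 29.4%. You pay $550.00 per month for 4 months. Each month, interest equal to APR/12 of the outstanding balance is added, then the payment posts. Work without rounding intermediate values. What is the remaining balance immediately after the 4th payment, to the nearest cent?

$12,138.56

Monthly rate r = 29.4%/12 = 2.45% = 0.0245.
Each month: B ← B·(1+r) − $550.00.
Month 1: interest $320.70; balance after payment $12,860.70.
Month 2: interest $315.09; balance after payment $12,625.79.
Month 3: interest $309.33; balance after payment $12,385.12.
Month 4: interest $303.44; balance after payment $12,138.56.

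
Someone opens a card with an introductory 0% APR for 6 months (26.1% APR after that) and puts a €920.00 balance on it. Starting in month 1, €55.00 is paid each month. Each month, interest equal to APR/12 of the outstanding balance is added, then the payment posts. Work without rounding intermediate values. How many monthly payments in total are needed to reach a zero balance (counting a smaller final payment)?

Promo months 1–6 at r₀ = 0%/12 = 0; months 7+ at r₁ = 26.1%/12 = 0.02175.
After month 6 (no interest yet): B = €920.00 − 6·€55.00 = €590.00.
Then at r₁ with €55.00/mo: n₂ = −ln(1 − r₁·B/P)/ln(1+r₁) ≈ 12.35 → 13 more payments.

19 months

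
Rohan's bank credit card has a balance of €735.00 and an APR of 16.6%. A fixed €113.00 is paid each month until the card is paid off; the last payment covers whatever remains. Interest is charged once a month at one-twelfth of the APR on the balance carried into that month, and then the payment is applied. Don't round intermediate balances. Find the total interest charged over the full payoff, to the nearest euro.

€41

Monthly rate r = 16.6%/12 = 1.38333% = 0.0138333.
Payoff takes n = ⌈−ln(1 − rB₀/P)/ln(1+r)⌉ = ⌈6.863⌉ = 7 payments; the last is €97.60.
Total paid = 6·€113.00 + €97.60 = €775.60.
Total interest = total paid − principal = €775.60 − €735.00 = €40.60.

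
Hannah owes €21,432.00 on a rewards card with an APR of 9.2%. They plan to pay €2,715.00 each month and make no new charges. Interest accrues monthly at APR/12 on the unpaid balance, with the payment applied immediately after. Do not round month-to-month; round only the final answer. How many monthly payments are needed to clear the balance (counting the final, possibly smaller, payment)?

9 months

Monthly rate r = 9.2%/12 = 0.766667% = 0.00766667.
Recurrence: B ← B·(1+r) − €2,715.00.
Month 1: interest €164.31; balance after payment €18,881.31.
Month 2: interest €144.76; balance after payment €16,311.07.
Closed form: n = −ln(1 − rB₀/P)/ln(1+r) = −ln(0.93948)/ln(1.00767) ≈ 8.174, so the balance reaches zero during payment 9.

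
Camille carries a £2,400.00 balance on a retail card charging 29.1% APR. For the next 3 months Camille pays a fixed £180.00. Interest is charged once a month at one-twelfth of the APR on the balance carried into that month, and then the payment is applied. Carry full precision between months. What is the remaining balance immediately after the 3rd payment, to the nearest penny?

£2,025.67

Monthly rate r = 29.1%/12 = 2.425% = 0.02425.
Each month: B ← B·(1+r) − £180.00.
Month 1: interest £58.20; balance after payment £2,278.20.
Month 2: interest £55.25; balance after payment £2,153.45.
Month 3: interest £52.22; balance after payment £2,025.67.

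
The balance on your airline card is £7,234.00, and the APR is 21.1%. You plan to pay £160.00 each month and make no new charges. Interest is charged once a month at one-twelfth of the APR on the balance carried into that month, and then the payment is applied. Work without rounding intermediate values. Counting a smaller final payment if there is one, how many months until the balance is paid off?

91 payments

Monthly rate r = 21.1%/12 = 1.75833% = 0.0175833.
Recurrence: B ← B·(1+r) − £160.00.
Month 1: interest £127.20; balance after payment £7,201.20.
Month 2: interest £126.62; balance after payment £7,167.82.
Closed form: n = −ln(1 − rB₀/P)/ln(1+r) = −ln(0.20501)/ln(1.01758) ≈ 90.914, so the balance reaches zero during payment 91.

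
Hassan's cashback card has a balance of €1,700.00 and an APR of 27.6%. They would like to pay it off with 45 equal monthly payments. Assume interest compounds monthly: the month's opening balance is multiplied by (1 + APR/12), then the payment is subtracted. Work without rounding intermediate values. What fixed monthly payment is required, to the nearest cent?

€61.04

Monthly rate r = 27.6%/12 = 2.3% = 0.023.
Level-payment amortization: P = B₀·r / (1 − (1+r)^(−n)) = 1700.00·0.023 / (1 − 1.023^(−45)).
Denominator 1 − (1+r)^(−45) = 0.640584764.
P = 39.1 / 0.640584764 ≈ 61.04.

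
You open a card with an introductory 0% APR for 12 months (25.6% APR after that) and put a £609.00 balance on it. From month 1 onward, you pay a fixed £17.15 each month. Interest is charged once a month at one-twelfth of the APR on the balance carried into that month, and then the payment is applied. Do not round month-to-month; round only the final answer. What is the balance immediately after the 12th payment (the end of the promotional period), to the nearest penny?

Promo months 1–12 at r₀ = 0%/12 = 0; months 13+ at r₁ = 25.6%/12 = 0.0213333.
After month 12 (no interest yet): B = £609.00 − 12·£17.15 = £403.20.

£403.20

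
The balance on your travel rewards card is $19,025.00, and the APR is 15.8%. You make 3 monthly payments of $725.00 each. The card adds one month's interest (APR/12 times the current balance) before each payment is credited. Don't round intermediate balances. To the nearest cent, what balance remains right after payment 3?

Monthly rate r = 15.8%/12 = 1.31667% = 0.0131667.
Each month: B ← B·(1+r) − $725.00.
Month 1: interest $250.50; balance after payment $18,550.50.
Month 2: interest $244.25; balance after payment $18,069.74.
Month 3: interest $237.92; balance after payment $17,582.66.

$17,582.66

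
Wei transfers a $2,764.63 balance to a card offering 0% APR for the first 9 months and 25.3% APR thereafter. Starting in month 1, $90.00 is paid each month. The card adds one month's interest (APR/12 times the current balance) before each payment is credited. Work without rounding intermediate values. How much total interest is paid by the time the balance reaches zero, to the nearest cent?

Promo months 1–9 at r₀ = 0%/12 = 0; months 10+ at r₁ = 25.3%/12 = 0.0210833.
After month 9 (no interest yet): B = $2,764.63 − 9·$90.00 = $1,954.63.
Then at r₁ with $90.00/mo: n₂ = −ln(1 − r₁·B/P)/ln(1+r₁) ≈ 29.35 → 30 more payments.
Total paid = 38·$90.00 + $31.38 = $3,451.38; interest = $3,451.38 − $2,764.63 = $686.75.

$686.75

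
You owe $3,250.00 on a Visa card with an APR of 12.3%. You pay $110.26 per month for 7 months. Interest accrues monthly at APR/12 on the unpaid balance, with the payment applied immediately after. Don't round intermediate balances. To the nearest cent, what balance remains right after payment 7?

$2,694.52

Monthly rate r = 12.3%/12 = 1.025% = 0.01025.
Each month: B ← B·(1+r) − $110.26.
Month 1: interest $33.31; balance after payment $3,173.05.
Month 2: interest $32.52; balance after payment $3,095.32.
Month 3: interest $31.73; balance after payment $3,016.78.
Month 4: interest $30.92; balance after payment $2,937.45.
Month 5: interest $30.11; balance after payment $2,857.29.
Month 6: interest $29.29; balance after payment $2,776.32.
Month 7: interest $28.46; balance after payment $2,694.52.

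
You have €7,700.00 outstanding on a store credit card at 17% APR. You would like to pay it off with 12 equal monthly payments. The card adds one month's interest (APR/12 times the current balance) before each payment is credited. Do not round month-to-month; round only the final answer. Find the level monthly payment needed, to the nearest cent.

€702.28

Monthly rate r = 17%/12 = 1.41667% = 0.0141667.
Level-payment amortization: P = B₀·r / (1 − (1+r)^(−n)) = 7700.00·0.0141667 / (1 − 1.01417^(−12)).
Denominator 1 − (1+r)^(−12) = 0.155328164.
P = 109.083 / 0.155328164 ≈ 702.28.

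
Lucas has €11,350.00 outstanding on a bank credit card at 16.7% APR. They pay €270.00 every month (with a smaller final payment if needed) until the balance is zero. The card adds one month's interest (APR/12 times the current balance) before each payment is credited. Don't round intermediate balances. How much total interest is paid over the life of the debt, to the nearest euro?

€5,833

Monthly rate r = 16.7%/12 = 1.39167% = 0.0139167.
Payoff takes n = ⌈−ln(1 − rB₀/P)/ln(1+r)⌉ = ⌈63.637⌉ = 64 payments; the last is €172.52.
Total paid = 63·€270.00 + €172.52 = €17,182.52.
Total interest = total paid − principal = €17,182.52 − €11,350.00 = €5,832.52.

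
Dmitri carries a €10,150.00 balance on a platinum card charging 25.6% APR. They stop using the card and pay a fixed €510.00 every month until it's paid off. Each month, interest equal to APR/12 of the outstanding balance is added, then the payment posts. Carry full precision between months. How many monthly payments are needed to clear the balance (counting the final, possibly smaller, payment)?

Monthly rate r = 25.6%/12 = 2.13333% = 0.0213333.
Recurrence: B ← B·(1+r) − €510.00.
Month 1: interest €216.53; balance after payment €9,856.53.
Month 2: interest €210.27; balance after payment €9,556.81.
Closed form: n = −ln(1 − rB₀/P)/ln(1+r) = −ln(0.57542)/ln(1.02133) ≈ 26.181, so the balance reaches zero during payment 27.

27 months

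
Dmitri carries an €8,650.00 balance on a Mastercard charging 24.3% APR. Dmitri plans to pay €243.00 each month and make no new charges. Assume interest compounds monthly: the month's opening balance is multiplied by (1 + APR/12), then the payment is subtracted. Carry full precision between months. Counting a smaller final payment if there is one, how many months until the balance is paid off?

Monthly rate r = 24.3%/12 = 2.025% = 0.02025.
Recurrence: B ← B·(1+r) − €243.00.
Month 1: interest €175.16; balance after payment €8,582.16.
Month 2: interest €173.79; balance after payment €8,512.95.
Closed form: n = −ln(1 − rB₀/P)/ln(1+r) = −ln(0.27917)/ln(1.02025) ≈ 63.646, so the balance reaches zero during payment 64.

64 payments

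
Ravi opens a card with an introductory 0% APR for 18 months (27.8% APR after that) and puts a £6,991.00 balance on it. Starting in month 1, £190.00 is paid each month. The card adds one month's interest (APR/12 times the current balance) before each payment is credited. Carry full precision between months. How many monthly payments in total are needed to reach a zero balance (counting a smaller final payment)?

Promo months 1–18 at r₀ = 0%/12 = 0; months 19+ at r₁ = 27.8%/12 = 0.0231667.
After month 18 (no interest yet): B = £6,991.00 − 18·£190.00 = £3,571.00.
Then at r₁ with £190.00/mo: n₂ = −ln(1 − r₁·B/P)/ln(1+r₁) ≈ 24.96 → 25 more payments.

43 payments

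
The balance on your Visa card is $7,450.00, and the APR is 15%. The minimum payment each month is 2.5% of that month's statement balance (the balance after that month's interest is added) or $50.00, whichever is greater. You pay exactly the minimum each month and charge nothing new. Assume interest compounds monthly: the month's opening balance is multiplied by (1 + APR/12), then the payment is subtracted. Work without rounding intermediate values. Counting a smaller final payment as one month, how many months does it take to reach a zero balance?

158 months

Monthly rate r = 15%/12 = 1.25% = 0.0125.
While 2.5% of the post-interest balance exceeds $50.00, each month B ← (B·(1+r))·(1 − 0.025), i.e. B shrinks by the factor (1+r)·0.975 = 0.98719.
This holds for months 1–103. Entering month 104 the balance is $1,973.88; 2.5% of the post-interest balance is now below $50.00, so the flat $50.00 minimum applies from here.
From month 104 a fixed $50.00 at rate r clears $1,973.88 in 55 more payments. Total: 103 + 55 = 158 months.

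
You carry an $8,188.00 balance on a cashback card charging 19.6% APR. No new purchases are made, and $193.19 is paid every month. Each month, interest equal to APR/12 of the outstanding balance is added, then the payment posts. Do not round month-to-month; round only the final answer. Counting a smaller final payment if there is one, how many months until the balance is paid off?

73 payments

Monthly rate r = 19.6%/12 = 1.63333% = 0.0163333.
Recurrence: B ← B·(1+r) − $193.19.
Month 1: interest $133.74; balance after payment $8,128.55.
Month 2: interest $132.77; balance after payment $8,068.12.
Closed form: n = −ln(1 − rB₀/P)/ln(1+r) = −ln(0.30774)/ln(1.01633) ≈ 72.740, so the balance reaches zero during payment 73.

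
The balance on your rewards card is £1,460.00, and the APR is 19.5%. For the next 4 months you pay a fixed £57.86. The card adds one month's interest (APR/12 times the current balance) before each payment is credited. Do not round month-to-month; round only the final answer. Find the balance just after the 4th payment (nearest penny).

£1,320.10

Monthly rate r = 19.5%/12 = 1.625% = 0.01625.
Each month: B ← B·(1+r) − £57.86.
Month 1: interest £23.73; balance after payment £1,425.87.
Month 2: interest £23.17; balance after payment £1,391.18.
Month 3: interest £22.61; balance after payment £1,355.92.
Month 4: interest £22.03; balance after payment £1,320.10.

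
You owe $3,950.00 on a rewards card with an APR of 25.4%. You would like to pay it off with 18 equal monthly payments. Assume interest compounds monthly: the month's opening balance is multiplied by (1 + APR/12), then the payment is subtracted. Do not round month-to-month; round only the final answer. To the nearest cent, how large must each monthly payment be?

$266.18

Monthly rate r = 25.4%/12 = 2.11667% = 0.0211667.
Level-payment amortization: P = B₀·r / (1 − (1+r)^(−n)) = 3950.00·0.0211667 / (1 − 1.02117^(−18)).
Denominator 1 − (1+r)^(−18) = 0.314100224.
P = 83.6083 / 0.314100224 ≈ 266.18.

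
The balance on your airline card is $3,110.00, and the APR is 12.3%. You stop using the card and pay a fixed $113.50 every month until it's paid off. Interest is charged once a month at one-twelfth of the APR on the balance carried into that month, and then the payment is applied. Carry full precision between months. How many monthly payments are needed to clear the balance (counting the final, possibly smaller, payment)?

Monthly rate r = 12.3%/12 = 1.025% = 0.01025.
Recurrence: B ← B·(1+r) − $113.50.
Month 1: interest $31.88; balance after payment $3,028.38.
Month 2: interest $31.04; balance after payment $2,945.92.
Closed form: n = −ln(1 − rB₀/P)/ln(1+r) = −ln(0.71914)/ln(1.01025) ≈ 32.330, so the balance reaches zero during payment 33.

33 payments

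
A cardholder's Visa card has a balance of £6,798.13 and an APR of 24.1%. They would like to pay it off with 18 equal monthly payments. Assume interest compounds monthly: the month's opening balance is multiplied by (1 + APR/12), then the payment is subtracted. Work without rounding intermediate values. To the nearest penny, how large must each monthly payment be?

Monthly rate r = 24.1%/12 = 2.00833% = 0.0200833.
Level-payment amortization: P = B₀·r / (1 − (1+r)^(−n)) = 6798.13·0.0200833 / (1 − 1.02008^(−18)).
Denominator 1 − (1+r)^(−18) = 0.300869472.
P = 136.529 / 0.300869472 ≈ 453.78.

£453.78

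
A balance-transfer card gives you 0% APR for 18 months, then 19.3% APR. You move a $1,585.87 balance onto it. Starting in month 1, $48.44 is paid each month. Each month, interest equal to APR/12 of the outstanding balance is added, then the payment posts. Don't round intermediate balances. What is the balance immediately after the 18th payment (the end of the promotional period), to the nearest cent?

Promo months 1–18 at r₀ = 0%/12 = 0; months 19+ at r₁ = 19.3%/12 = 0.0160833.
After month 18 (no interest yet): B = $1,585.87 − 18·$48.44 = $713.95.

$713.95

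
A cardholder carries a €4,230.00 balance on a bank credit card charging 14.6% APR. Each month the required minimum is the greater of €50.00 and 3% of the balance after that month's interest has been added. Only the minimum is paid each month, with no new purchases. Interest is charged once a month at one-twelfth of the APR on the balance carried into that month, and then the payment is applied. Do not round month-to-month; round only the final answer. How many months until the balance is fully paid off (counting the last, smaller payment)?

94 months

Monthly rate r = 14.6%/12 = 1.21667% = 0.0121667.
While 3% of the post-interest balance exceeds €50.00, each month B ← (B·(1+r))·(1 − 0.03), i.e. B shrinks by the factor (1+r)·0.97 = 0.9818.
This holds for months 1–52. Entering month 53 the balance is €1,627.71; 3% of the post-interest balance is now below €50.00, so the flat €50.00 minimum applies from here.
From month 53 a fixed €50.00 at rate r clears €1,627.71 in 42 more payments. Total: 52 + 42 = 94 months.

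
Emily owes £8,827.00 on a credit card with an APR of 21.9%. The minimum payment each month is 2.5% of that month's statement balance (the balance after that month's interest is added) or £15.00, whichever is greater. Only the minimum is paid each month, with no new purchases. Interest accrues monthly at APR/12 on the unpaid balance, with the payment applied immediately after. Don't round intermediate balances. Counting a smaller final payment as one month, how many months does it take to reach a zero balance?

445 months

Monthly rate r = 21.9%/12 = 1.825% = 0.01825.
While 2.5% of the post-interest balance exceeds £15.00, each month B ← (B·(1+r))·(1 − 0.025), i.e. B shrinks by the factor (1+r)·0.975 = 0.99279.
This holds for months 1–375. Entering month 376 the balance is £586.07; 2.5% of the post-interest balance is now below £15.00, so the flat £15.00 minimum applies from here.
From month 376 a fixed £15.00 at rate r clears £586.07 in 70 more payments. Total: 375 + 70 = 445 months.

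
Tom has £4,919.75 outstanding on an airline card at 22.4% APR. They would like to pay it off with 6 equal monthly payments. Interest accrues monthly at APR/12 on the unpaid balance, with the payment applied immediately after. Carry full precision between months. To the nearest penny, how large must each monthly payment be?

Monthly rate r = 22.4%/12 = 1.86667% = 0.0186667.
Level-payment amortization: P = B₀·r / (1 − (1+r)^(−n)) = 4919.75·0.0186667 / (1 − 1.01867^(−6)).
Denominator 1 − (1+r)^(−6) = 0.105032161.
P = 91.8353 / 0.105032161 ≈ 874.35.

£874.35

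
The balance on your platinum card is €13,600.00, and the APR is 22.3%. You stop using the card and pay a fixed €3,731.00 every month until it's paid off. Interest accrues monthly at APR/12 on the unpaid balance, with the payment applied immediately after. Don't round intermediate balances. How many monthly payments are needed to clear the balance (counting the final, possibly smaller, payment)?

4 months

Monthly rate r = 22.3%/12 = 1.85833% = 0.0185833.
Recurrence: B ← B·(1+r) − €3,731.00.
Month 1: interest €252.73; balance after payment €10,121.73.
Month 2: interest €188.10; balance after payment €6,578.83.
Month 3: interest €122.26; balance after payment €2,970.09.
Month 4: interest €55.19; balance after payment €0.00.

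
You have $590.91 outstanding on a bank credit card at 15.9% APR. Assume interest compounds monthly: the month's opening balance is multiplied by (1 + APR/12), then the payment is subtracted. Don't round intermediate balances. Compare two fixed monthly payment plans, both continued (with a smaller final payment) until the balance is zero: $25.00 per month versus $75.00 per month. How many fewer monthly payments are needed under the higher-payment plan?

20 fewer payments

Monthly rate r = 15.9%/12 = 1.325% = 0.01325.
At $25.00/mo: n = ⌈−ln(1 − rB₀/P)/ln(1+r)⌉ = 29 payments (last $13.57); total interest = total paid − $590.91 = $122.66.
At $75.00/mo: 9 payments (last $28.33); total interest $37.42.
Payments saved = 29 − 9 = 20.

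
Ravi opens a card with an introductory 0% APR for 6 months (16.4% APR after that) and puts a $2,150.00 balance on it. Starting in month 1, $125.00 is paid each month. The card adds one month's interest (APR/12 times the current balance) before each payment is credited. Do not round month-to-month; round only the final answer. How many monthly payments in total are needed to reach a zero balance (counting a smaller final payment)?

19 months

Promo months 1–6 at r₀ = 0%/12 = 0; months 7+ at r₁ = 16.4%/12 = 0.0136667.
After month 6 (no interest yet): B = $2,150.00 − 6·$125.00 = $1,400.00.
Then at r₁ with $125.00/mo: n₂ = −ln(1 − r₁·B/P)/ln(1+r₁) ≈ 12.24 → 13 more payments.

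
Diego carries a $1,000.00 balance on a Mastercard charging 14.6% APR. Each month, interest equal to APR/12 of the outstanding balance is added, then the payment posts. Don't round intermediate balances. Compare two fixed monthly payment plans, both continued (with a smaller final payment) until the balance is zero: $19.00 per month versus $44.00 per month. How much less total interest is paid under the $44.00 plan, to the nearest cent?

Monthly rate r = 14.6%/12 = 1.21667% = 0.0121667.
At $19.00/mo: n = ⌈−ln(1 − rB₀/P)/ln(1+r)⌉ = 85 payments (last $10.70); total interest = total paid − $1,000.00 = $606.70.
At $44.00/mo: 27 payments (last $33.71); total interest $177.71.
Interest saved = $606.70 − $177.71 = $428.99.

$428.99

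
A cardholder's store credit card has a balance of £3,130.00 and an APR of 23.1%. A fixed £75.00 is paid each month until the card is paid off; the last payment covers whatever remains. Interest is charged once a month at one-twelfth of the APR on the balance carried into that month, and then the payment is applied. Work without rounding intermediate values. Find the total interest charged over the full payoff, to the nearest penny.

£3,267.63

Monthly rate r = 23.1%/12 = 1.925% = 0.01925.
Payoff takes n = ⌈−ln(1 − rB₀/P)/ln(1+r)⌉ = ⌈85.300⌉ = 86 payments; the last is £22.63.
Total paid = 85·£75.00 + £22.63 = £6,397.63.
Total interest = total paid − principal = £6,397.63 − £3,130.00 = £3,267.63.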